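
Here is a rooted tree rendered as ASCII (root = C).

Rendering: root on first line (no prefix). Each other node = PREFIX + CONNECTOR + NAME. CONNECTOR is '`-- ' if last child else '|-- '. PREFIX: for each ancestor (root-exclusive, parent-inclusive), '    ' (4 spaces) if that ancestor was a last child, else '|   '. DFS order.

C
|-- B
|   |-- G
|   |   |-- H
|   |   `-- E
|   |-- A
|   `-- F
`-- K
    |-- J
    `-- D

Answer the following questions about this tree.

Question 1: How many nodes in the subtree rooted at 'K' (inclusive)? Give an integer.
Answer: 3

Derivation:
Subtree rooted at K contains: D, J, K
Count = 3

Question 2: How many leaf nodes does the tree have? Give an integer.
Leaves (nodes with no children): A, D, E, F, H, J

Answer: 6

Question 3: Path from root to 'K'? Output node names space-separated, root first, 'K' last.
Answer: C K

Derivation:
Walk down from root: C -> K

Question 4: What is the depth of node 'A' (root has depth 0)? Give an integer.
Answer: 2

Derivation:
Path from root to A: C -> B -> A
Depth = number of edges = 2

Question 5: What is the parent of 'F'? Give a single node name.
Scan adjacency: F appears as child of B

Answer: B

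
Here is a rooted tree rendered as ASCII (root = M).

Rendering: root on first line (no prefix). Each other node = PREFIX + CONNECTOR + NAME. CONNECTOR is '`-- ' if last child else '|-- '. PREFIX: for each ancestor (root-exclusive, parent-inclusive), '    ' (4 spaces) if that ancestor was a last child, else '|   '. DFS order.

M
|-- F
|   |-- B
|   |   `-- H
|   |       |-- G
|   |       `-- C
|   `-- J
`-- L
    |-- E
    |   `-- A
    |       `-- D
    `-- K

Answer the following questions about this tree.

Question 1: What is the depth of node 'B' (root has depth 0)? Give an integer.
Path from root to B: M -> F -> B
Depth = number of edges = 2

Answer: 2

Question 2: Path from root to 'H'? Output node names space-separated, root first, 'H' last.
Walk down from root: M -> F -> B -> H

Answer: M F B H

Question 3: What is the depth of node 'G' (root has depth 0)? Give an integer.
Answer: 4

Derivation:
Path from root to G: M -> F -> B -> H -> G
Depth = number of edges = 4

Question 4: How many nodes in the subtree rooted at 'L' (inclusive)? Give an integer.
Answer: 5

Derivation:
Subtree rooted at L contains: A, D, E, K, L
Count = 5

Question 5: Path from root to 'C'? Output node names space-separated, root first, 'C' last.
Answer: M F B H C

Derivation:
Walk down from root: M -> F -> B -> H -> C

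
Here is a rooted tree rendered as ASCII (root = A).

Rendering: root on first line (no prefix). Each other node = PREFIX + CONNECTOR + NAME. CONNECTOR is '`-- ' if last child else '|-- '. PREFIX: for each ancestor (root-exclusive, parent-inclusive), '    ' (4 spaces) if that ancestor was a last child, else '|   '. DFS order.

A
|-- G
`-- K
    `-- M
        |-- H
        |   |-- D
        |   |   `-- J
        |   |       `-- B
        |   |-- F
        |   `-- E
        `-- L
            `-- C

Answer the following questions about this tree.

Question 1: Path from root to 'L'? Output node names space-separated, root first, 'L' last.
Answer: A K M L

Derivation:
Walk down from root: A -> K -> M -> L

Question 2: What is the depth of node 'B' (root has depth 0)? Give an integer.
Path from root to B: A -> K -> M -> H -> D -> J -> B
Depth = number of edges = 6

Answer: 6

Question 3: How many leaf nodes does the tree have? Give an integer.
Leaves (nodes with no children): B, C, E, F, G

Answer: 5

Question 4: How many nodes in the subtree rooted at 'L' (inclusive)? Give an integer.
Answer: 2

Derivation:
Subtree rooted at L contains: C, L
Count = 2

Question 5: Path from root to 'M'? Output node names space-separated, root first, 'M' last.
Walk down from root: A -> K -> M

Answer: A K M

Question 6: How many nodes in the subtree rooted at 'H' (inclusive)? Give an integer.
Subtree rooted at H contains: B, D, E, F, H, J
Count = 6

Answer: 6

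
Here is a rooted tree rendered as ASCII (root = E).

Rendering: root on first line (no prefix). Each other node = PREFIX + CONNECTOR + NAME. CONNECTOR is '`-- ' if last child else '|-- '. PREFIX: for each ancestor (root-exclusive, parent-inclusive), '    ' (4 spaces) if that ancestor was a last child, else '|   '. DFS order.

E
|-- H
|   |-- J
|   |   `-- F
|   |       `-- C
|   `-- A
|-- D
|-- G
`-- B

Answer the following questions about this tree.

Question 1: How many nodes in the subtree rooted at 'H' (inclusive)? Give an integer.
Subtree rooted at H contains: A, C, F, H, J
Count = 5

Answer: 5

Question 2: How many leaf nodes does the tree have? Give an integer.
Answer: 5

Derivation:
Leaves (nodes with no children): A, B, C, D, G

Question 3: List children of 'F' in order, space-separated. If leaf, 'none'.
Answer: C

Derivation:
Node F's children (from adjacency): C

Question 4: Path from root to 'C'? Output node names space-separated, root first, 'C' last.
Answer: E H J F C

Derivation:
Walk down from root: E -> H -> J -> F -> C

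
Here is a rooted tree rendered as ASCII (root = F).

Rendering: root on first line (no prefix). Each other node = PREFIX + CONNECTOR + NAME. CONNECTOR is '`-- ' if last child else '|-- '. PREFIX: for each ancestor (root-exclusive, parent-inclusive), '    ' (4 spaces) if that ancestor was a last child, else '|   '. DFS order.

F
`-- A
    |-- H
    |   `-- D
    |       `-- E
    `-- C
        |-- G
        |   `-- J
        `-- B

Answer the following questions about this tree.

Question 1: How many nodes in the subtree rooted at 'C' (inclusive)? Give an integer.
Answer: 4

Derivation:
Subtree rooted at C contains: B, C, G, J
Count = 4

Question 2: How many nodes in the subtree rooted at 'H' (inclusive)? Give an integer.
Subtree rooted at H contains: D, E, H
Count = 3

Answer: 3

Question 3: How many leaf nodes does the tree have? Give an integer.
Answer: 3

Derivation:
Leaves (nodes with no children): B, E, J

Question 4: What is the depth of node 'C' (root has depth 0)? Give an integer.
Answer: 2

Derivation:
Path from root to C: F -> A -> C
Depth = number of edges = 2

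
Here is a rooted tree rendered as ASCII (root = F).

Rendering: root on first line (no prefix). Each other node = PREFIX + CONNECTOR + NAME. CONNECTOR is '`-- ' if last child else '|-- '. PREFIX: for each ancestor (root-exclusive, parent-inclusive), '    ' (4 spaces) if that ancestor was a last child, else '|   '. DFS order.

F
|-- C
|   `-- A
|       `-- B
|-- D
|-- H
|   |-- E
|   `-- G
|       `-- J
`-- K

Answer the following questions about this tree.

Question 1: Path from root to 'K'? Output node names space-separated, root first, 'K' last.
Answer: F K

Derivation:
Walk down from root: F -> K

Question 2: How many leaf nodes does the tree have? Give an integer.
Answer: 5

Derivation:
Leaves (nodes with no children): B, D, E, J, K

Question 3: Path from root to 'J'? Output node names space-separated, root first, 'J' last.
Walk down from root: F -> H -> G -> J

Answer: F H G J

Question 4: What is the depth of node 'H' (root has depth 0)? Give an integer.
Path from root to H: F -> H
Depth = number of edges = 1

Answer: 1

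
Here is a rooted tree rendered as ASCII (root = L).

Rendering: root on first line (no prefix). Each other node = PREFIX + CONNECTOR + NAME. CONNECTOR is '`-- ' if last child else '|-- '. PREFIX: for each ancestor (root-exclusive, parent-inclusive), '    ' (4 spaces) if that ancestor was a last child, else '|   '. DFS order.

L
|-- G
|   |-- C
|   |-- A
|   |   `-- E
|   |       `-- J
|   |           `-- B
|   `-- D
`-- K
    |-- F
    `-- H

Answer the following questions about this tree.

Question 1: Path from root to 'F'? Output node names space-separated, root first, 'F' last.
Walk down from root: L -> K -> F

Answer: L K F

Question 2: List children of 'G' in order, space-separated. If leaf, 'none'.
Answer: C A D

Derivation:
Node G's children (from adjacency): C, A, D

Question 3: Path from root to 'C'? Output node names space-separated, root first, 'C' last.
Walk down from root: L -> G -> C

Answer: L G C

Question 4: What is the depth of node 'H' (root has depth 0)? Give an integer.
Answer: 2

Derivation:
Path from root to H: L -> K -> H
Depth = number of edges = 2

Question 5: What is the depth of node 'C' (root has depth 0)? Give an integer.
Path from root to C: L -> G -> C
Depth = number of edges = 2

Answer: 2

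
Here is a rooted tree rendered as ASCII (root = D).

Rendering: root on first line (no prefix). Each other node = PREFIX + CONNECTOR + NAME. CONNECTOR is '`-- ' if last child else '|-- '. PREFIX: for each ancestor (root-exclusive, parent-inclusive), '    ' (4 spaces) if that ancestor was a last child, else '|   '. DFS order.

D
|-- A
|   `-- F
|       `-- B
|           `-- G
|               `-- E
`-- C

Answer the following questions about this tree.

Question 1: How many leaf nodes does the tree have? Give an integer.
Answer: 2

Derivation:
Leaves (nodes with no children): C, E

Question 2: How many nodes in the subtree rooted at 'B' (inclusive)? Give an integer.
Subtree rooted at B contains: B, E, G
Count = 3

Answer: 3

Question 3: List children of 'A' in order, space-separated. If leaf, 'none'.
Node A's children (from adjacency): F

Answer: F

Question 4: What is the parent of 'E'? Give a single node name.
Scan adjacency: E appears as child of G

Answer: G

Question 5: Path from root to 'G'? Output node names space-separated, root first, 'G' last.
Answer: D A F B G

Derivation:
Walk down from root: D -> A -> F -> B -> G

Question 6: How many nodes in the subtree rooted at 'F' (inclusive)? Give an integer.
Subtree rooted at F contains: B, E, F, G
Count = 4

Answer: 4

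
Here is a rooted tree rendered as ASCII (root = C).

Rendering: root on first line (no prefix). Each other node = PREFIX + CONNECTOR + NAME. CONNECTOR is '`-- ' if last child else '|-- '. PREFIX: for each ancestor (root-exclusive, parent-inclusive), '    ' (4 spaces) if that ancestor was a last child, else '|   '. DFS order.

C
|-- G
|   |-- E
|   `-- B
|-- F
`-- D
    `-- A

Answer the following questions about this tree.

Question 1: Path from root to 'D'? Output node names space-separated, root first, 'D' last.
Walk down from root: C -> D

Answer: C D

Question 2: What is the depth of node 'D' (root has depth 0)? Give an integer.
Answer: 1

Derivation:
Path from root to D: C -> D
Depth = number of edges = 1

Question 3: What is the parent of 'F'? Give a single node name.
Scan adjacency: F appears as child of C

Answer: C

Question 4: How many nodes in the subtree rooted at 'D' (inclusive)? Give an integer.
Subtree rooted at D contains: A, D
Count = 2

Answer: 2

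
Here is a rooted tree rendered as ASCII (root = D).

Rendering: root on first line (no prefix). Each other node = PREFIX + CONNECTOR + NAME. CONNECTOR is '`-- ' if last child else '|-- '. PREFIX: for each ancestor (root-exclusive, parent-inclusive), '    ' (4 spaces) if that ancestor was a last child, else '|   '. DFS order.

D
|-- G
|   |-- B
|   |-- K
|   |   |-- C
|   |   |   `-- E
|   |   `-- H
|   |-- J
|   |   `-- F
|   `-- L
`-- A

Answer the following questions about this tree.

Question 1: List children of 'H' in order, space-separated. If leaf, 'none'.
Answer: none

Derivation:
Node H's children (from adjacency): (leaf)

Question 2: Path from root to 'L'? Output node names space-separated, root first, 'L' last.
Answer: D G L

Derivation:
Walk down from root: D -> G -> L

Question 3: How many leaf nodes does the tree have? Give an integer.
Leaves (nodes with no children): A, B, E, F, H, L

Answer: 6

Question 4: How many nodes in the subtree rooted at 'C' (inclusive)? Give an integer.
Answer: 2

Derivation:
Subtree rooted at C contains: C, E
Count = 2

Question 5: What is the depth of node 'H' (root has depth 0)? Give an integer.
Answer: 3

Derivation:
Path from root to H: D -> G -> K -> H
Depth = number of edges = 3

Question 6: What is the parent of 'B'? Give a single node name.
Scan adjacency: B appears as child of G

Answer: G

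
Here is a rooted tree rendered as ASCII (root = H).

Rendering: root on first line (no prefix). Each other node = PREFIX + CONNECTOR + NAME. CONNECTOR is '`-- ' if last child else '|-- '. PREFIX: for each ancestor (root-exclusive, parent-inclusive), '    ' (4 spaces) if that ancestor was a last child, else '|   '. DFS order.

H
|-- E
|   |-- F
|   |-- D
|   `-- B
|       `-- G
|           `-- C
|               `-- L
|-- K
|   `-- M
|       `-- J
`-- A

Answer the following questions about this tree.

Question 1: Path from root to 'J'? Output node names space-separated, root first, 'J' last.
Answer: H K M J

Derivation:
Walk down from root: H -> K -> M -> J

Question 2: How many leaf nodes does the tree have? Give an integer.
Leaves (nodes with no children): A, D, F, J, L

Answer: 5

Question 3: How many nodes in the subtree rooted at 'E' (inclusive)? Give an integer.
Answer: 7

Derivation:
Subtree rooted at E contains: B, C, D, E, F, G, L
Count = 7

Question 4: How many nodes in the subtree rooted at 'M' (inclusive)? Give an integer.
Subtree rooted at M contains: J, M
Count = 2

Answer: 2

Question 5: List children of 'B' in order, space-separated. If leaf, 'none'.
Answer: G

Derivation:
Node B's children (from adjacency): G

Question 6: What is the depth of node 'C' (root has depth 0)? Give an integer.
Path from root to C: H -> E -> B -> G -> C
Depth = number of edges = 4

Answer: 4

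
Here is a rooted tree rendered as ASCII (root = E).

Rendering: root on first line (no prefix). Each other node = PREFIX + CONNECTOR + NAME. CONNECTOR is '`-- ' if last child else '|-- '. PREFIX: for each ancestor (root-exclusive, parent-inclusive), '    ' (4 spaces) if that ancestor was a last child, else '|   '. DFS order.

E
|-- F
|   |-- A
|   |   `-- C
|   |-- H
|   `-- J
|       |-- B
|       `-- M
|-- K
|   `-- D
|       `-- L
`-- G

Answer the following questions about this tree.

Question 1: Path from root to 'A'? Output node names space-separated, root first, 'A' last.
Walk down from root: E -> F -> A

Answer: E F A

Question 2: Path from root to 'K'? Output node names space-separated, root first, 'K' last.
Walk down from root: E -> K

Answer: E K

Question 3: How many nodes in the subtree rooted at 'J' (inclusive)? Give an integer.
Subtree rooted at J contains: B, J, M
Count = 3

Answer: 3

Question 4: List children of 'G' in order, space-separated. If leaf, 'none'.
Answer: none

Derivation:
Node G's children (from adjacency): (leaf)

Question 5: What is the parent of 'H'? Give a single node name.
Answer: F

Derivation:
Scan adjacency: H appears as child of F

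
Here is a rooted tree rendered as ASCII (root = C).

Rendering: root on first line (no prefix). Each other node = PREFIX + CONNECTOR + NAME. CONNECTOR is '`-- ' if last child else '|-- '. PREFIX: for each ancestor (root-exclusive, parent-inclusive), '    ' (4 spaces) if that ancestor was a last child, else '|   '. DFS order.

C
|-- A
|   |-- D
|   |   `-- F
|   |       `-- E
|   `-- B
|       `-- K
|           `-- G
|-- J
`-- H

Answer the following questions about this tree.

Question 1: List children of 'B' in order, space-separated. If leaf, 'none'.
Answer: K

Derivation:
Node B's children (from adjacency): K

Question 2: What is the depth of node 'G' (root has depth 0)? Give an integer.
Path from root to G: C -> A -> B -> K -> G
Depth = number of edges = 4

Answer: 4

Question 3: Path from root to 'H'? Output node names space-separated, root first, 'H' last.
Walk down from root: C -> H

Answer: C H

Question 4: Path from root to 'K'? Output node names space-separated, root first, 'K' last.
Walk down from root: C -> A -> B -> K

Answer: C A B K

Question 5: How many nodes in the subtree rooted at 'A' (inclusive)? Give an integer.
Subtree rooted at A contains: A, B, D, E, F, G, K
Count = 7

Answer: 7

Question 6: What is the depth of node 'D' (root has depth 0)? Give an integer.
Path from root to D: C -> A -> D
Depth = number of edges = 2

Answer: 2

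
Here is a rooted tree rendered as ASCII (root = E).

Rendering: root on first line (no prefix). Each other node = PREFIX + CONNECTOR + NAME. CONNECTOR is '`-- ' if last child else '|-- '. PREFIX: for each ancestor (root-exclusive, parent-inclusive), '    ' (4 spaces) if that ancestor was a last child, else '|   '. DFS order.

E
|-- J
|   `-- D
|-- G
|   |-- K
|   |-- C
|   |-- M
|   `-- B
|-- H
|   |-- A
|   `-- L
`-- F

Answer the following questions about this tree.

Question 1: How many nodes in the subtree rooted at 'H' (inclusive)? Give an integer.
Subtree rooted at H contains: A, H, L
Count = 3

Answer: 3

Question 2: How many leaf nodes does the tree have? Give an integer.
Leaves (nodes with no children): A, B, C, D, F, K, L, M

Answer: 8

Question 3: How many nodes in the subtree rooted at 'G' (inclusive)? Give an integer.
Answer: 5

Derivation:
Subtree rooted at G contains: B, C, G, K, M
Count = 5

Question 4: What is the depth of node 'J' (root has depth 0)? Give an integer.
Answer: 1

Derivation:
Path from root to J: E -> J
Depth = number of edges = 1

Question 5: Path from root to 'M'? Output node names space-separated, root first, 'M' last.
Walk down from root: E -> G -> M

Answer: E G M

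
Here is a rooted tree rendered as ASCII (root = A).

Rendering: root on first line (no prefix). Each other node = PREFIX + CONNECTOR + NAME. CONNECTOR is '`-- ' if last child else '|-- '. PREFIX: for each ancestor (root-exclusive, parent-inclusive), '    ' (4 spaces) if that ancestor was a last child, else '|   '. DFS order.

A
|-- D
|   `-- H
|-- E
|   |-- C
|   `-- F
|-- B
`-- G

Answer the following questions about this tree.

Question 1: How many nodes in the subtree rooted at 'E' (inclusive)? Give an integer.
Subtree rooted at E contains: C, E, F
Count = 3

Answer: 3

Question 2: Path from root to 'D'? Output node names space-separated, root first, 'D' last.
Answer: A D

Derivation:
Walk down from root: A -> D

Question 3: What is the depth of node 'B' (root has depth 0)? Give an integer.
Answer: 1

Derivation:
Path from root to B: A -> B
Depth = number of edges = 1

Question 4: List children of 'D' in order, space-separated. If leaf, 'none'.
Node D's children (from adjacency): H

Answer: H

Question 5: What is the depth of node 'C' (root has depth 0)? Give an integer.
Answer: 2

Derivation:
Path from root to C: A -> E -> C
Depth = number of edges = 2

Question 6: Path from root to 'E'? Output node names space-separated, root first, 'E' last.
Walk down from root: A -> E

Answer: A E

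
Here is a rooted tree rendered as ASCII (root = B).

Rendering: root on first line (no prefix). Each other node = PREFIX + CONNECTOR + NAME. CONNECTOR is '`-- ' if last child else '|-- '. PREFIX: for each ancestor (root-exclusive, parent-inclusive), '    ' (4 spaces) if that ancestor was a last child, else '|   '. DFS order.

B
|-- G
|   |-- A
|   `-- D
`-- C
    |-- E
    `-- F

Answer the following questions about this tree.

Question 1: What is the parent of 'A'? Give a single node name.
Answer: G

Derivation:
Scan adjacency: A appears as child of G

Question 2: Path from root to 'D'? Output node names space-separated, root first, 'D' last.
Walk down from root: B -> G -> D

Answer: B G D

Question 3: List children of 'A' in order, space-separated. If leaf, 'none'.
Node A's children (from adjacency): (leaf)

Answer: none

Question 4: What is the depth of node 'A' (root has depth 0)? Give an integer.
Answer: 2

Derivation:
Path from root to A: B -> G -> A
Depth = number of edges = 2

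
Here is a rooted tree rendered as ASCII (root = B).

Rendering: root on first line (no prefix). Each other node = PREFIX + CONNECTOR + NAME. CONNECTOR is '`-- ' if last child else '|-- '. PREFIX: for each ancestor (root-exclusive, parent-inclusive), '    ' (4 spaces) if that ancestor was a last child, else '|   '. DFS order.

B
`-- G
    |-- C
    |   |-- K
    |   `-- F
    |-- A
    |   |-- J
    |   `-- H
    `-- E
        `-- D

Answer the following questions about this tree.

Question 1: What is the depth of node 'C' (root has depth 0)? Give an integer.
Answer: 2

Derivation:
Path from root to C: B -> G -> C
Depth = number of edges = 2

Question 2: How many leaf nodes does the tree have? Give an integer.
Leaves (nodes with no children): D, F, H, J, K

Answer: 5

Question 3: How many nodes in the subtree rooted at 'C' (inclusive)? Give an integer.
Answer: 3

Derivation:
Subtree rooted at C contains: C, F, K
Count = 3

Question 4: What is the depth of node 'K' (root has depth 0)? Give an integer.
Path from root to K: B -> G -> C -> K
Depth = number of edges = 3

Answer: 3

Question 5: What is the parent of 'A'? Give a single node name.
Answer: G

Derivation:
Scan adjacency: A appears as child of G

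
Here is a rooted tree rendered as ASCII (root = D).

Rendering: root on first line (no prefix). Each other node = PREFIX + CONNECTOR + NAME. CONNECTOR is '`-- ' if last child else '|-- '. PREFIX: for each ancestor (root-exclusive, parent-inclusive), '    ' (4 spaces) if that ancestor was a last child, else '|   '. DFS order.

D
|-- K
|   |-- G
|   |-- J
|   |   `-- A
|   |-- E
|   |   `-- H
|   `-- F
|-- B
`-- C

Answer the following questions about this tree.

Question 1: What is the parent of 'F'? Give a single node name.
Scan adjacency: F appears as child of K

Answer: K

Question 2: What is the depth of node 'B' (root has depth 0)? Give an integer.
Answer: 1

Derivation:
Path from root to B: D -> B
Depth = number of edges = 1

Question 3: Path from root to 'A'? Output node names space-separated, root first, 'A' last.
Answer: D K J A

Derivation:
Walk down from root: D -> K -> J -> A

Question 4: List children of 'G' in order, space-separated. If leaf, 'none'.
Answer: none

Derivation:
Node G's children (from adjacency): (leaf)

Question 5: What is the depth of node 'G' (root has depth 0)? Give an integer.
Path from root to G: D -> K -> G
Depth = number of edges = 2

Answer: 2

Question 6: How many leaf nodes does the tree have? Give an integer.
Leaves (nodes with no children): A, B, C, F, G, H

Answer: 6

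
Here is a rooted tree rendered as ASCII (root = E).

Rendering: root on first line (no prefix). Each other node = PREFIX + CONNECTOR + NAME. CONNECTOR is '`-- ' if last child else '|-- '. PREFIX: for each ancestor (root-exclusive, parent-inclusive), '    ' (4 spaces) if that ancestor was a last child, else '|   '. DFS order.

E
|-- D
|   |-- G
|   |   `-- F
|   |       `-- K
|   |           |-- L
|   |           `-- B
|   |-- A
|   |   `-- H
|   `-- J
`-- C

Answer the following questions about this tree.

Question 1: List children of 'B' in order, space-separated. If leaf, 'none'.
Node B's children (from adjacency): (leaf)

Answer: none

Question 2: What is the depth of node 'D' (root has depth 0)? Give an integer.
Path from root to D: E -> D
Depth = number of edges = 1

Answer: 1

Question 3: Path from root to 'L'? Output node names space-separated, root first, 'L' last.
Answer: E D G F K L

Derivation:
Walk down from root: E -> D -> G -> F -> K -> L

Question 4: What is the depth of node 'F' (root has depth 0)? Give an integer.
Path from root to F: E -> D -> G -> F
Depth = number of edges = 3

Answer: 3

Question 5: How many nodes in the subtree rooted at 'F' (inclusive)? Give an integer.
Answer: 4

Derivation:
Subtree rooted at F contains: B, F, K, L
Count = 4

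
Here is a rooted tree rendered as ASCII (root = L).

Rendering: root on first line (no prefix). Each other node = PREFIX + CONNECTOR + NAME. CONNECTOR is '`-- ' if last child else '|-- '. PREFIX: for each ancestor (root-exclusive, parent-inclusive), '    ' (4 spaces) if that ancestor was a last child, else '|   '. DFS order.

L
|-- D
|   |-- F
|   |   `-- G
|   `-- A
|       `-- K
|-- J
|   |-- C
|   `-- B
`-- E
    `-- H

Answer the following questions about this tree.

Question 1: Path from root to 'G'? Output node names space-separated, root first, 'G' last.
Answer: L D F G

Derivation:
Walk down from root: L -> D -> F -> G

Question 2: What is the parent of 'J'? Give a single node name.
Answer: L

Derivation:
Scan adjacency: J appears as child of L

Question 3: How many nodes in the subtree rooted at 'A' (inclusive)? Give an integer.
Subtree rooted at A contains: A, K
Count = 2

Answer: 2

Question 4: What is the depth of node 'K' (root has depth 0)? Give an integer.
Path from root to K: L -> D -> A -> K
Depth = number of edges = 3

Answer: 3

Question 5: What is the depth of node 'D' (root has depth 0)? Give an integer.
Answer: 1

Derivation:
Path from root to D: L -> D
Depth = number of edges = 1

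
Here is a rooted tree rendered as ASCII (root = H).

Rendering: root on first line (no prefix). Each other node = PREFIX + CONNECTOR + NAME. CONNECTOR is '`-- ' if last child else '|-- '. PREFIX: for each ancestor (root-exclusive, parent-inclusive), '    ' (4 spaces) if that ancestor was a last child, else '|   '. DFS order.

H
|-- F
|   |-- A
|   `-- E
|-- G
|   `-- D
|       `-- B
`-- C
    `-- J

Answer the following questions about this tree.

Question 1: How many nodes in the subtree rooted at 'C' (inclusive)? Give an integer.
Answer: 2

Derivation:
Subtree rooted at C contains: C, J
Count = 2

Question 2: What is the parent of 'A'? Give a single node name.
Answer: F

Derivation:
Scan adjacency: A appears as child of F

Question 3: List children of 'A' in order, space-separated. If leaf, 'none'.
Answer: none

Derivation:
Node A's children (from adjacency): (leaf)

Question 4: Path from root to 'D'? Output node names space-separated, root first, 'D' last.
Answer: H G D

Derivation:
Walk down from root: H -> G -> D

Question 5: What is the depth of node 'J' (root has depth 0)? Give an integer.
Answer: 2

Derivation:
Path from root to J: H -> C -> J
Depth = number of edges = 2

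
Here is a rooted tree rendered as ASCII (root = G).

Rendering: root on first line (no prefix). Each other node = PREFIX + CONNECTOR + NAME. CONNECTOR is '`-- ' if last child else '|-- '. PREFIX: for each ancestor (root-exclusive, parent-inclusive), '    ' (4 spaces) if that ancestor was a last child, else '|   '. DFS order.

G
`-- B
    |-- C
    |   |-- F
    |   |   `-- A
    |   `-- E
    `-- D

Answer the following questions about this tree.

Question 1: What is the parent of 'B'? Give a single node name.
Answer: G

Derivation:
Scan adjacency: B appears as child of G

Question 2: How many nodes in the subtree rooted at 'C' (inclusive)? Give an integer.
Answer: 4

Derivation:
Subtree rooted at C contains: A, C, E, F
Count = 4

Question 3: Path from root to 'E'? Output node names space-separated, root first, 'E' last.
Answer: G B C E

Derivation:
Walk down from root: G -> B -> C -> E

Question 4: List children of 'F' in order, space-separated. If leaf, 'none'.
Node F's children (from adjacency): A

Answer: A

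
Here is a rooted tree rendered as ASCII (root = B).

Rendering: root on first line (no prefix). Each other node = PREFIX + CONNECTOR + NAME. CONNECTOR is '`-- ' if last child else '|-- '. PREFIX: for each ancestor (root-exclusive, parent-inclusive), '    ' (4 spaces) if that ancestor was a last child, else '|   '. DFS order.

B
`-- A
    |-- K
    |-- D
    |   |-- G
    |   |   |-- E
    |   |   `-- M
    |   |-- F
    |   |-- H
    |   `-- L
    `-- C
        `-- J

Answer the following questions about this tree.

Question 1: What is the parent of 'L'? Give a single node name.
Scan adjacency: L appears as child of D

Answer: D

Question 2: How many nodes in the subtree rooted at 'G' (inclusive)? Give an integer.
Answer: 3

Derivation:
Subtree rooted at G contains: E, G, M
Count = 3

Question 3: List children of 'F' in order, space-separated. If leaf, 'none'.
Answer: none

Derivation:
Node F's children (from adjacency): (leaf)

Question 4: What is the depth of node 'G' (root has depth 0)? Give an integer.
Path from root to G: B -> A -> D -> G
Depth = number of edges = 3

Answer: 3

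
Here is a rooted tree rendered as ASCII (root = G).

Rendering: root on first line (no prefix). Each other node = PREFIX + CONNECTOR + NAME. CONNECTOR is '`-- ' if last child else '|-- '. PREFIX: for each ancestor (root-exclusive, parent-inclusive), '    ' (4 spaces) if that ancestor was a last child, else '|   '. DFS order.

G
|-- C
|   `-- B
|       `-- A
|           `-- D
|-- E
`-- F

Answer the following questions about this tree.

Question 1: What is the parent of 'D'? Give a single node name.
Answer: A

Derivation:
Scan adjacency: D appears as child of A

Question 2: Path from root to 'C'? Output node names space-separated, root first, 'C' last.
Walk down from root: G -> C

Answer: G C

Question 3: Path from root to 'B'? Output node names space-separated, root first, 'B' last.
Answer: G C B

Derivation:
Walk down from root: G -> C -> B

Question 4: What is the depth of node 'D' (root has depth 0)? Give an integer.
Path from root to D: G -> C -> B -> A -> D
Depth = number of edges = 4

Answer: 4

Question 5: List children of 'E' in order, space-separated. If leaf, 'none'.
Node E's children (from adjacency): (leaf)

Answer: none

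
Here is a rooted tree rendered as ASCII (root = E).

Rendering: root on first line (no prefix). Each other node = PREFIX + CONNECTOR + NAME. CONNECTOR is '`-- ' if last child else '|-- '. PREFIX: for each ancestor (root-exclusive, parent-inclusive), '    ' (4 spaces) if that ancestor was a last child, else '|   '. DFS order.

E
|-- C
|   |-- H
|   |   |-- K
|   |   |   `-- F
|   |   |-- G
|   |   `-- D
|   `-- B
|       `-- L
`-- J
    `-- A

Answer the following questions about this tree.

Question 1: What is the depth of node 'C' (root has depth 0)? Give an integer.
Path from root to C: E -> C
Depth = number of edges = 1

Answer: 1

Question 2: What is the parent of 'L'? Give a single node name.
Scan adjacency: L appears as child of B

Answer: B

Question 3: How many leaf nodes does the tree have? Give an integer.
Answer: 5

Derivation:
Leaves (nodes with no children): A, D, F, G, L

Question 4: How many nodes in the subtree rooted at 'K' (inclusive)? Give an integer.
Subtree rooted at K contains: F, K
Count = 2

Answer: 2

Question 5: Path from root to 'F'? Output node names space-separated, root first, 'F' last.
Walk down from root: E -> C -> H -> K -> F

Answer: E C H K F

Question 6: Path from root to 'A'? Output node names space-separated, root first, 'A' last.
Walk down from root: E -> J -> A

Answer: E J A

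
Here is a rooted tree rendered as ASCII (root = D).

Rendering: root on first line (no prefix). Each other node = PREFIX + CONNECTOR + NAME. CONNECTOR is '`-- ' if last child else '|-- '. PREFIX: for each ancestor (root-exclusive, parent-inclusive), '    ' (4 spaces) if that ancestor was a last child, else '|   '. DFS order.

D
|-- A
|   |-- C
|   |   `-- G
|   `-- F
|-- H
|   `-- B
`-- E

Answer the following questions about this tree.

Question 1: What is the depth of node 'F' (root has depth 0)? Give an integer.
Answer: 2

Derivation:
Path from root to F: D -> A -> F
Depth = number of edges = 2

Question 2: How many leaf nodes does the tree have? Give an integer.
Leaves (nodes with no children): B, E, F, G

Answer: 4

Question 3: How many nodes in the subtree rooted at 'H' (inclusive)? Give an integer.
Answer: 2

Derivation:
Subtree rooted at H contains: B, H
Count = 2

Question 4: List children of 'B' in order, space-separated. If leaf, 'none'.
Answer: none

Derivation:
Node B's children (from adjacency): (leaf)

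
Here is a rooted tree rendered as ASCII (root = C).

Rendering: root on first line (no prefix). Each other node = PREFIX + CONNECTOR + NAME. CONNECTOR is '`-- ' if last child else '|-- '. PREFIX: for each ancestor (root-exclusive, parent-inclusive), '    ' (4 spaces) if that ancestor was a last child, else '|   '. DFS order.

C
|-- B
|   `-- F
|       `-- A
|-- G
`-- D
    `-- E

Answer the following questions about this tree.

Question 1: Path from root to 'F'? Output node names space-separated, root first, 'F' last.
Answer: C B F

Derivation:
Walk down from root: C -> B -> F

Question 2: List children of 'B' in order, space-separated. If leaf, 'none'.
Node B's children (from adjacency): F

Answer: F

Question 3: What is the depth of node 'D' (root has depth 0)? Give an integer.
Answer: 1

Derivation:
Path from root to D: C -> D
Depth = number of edges = 1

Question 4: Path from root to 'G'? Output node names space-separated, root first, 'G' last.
Walk down from root: C -> G

Answer: C G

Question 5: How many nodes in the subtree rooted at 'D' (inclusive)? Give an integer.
Answer: 2

Derivation:
Subtree rooted at D contains: D, E
Count = 2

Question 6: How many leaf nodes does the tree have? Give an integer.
Answer: 3

Derivation:
Leaves (nodes with no children): A, E, G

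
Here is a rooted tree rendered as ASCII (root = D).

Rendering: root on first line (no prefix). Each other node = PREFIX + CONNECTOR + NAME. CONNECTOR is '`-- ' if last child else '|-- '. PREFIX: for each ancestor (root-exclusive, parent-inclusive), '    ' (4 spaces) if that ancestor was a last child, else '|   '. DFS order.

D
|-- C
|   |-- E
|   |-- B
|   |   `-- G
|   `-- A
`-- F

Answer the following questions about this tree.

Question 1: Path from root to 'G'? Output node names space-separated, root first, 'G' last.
Answer: D C B G

Derivation:
Walk down from root: D -> C -> B -> G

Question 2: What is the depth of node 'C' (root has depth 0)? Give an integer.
Path from root to C: D -> C
Depth = number of edges = 1

Answer: 1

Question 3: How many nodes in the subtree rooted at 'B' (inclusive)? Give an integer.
Answer: 2

Derivation:
Subtree rooted at B contains: B, G
Count = 2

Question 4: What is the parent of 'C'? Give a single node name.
Scan adjacency: C appears as child of D

Answer: D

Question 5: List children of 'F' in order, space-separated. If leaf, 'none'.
Answer: none

Derivation:
Node F's children (from adjacency): (leaf)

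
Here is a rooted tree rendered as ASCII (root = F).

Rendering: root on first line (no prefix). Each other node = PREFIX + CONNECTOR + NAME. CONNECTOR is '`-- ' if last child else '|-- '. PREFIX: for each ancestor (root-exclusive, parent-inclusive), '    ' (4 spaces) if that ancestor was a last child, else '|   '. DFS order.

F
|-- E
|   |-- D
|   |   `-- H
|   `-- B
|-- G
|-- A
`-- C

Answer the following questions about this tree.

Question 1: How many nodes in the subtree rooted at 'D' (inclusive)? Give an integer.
Subtree rooted at D contains: D, H
Count = 2

Answer: 2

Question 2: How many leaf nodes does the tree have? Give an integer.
Leaves (nodes with no children): A, B, C, G, H

Answer: 5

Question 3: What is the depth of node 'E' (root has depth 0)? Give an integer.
Path from root to E: F -> E
Depth = number of edges = 1

Answer: 1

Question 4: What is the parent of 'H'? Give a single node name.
Scan adjacency: H appears as child of D

Answer: D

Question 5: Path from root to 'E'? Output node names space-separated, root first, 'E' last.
Walk down from root: F -> E

Answer: F E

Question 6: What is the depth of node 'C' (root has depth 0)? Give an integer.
Answer: 1

Derivation:
Path from root to C: F -> C
Depth = number of edges = 1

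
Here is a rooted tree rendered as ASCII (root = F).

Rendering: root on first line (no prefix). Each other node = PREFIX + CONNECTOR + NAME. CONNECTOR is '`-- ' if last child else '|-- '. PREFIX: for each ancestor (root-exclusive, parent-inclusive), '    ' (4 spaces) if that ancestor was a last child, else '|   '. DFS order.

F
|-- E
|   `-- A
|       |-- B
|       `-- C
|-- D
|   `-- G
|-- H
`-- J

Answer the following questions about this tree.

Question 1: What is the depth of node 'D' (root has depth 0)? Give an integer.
Answer: 1

Derivation:
Path from root to D: F -> D
Depth = number of edges = 1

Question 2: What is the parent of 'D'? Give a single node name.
Answer: F

Derivation:
Scan adjacency: D appears as child of F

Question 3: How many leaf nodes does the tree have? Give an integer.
Answer: 5

Derivation:
Leaves (nodes with no children): B, C, G, H, J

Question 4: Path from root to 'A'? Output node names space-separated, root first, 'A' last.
Walk down from root: F -> E -> A

Answer: F E A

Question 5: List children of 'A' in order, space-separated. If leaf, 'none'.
Node A's children (from adjacency): B, C

Answer: B C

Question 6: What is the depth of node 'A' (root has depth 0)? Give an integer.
Path from root to A: F -> E -> A
Depth = number of edges = 2

Answer: 2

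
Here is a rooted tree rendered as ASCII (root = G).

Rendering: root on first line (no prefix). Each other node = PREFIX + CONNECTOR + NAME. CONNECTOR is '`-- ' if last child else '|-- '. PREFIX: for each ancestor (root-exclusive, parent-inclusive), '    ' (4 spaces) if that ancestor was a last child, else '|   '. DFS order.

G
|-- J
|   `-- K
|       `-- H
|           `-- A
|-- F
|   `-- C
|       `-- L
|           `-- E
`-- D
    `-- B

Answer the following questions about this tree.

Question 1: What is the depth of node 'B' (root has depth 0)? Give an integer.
Path from root to B: G -> D -> B
Depth = number of edges = 2

Answer: 2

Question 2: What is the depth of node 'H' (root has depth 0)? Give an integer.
Answer: 3

Derivation:
Path from root to H: G -> J -> K -> H
Depth = number of edges = 3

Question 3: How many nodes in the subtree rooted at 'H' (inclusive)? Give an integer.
Answer: 2

Derivation:
Subtree rooted at H contains: A, H
Count = 2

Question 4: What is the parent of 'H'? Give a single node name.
Answer: K

Derivation:
Scan adjacency: H appears as child of K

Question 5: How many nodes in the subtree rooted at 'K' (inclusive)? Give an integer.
Subtree rooted at K contains: A, H, K
Count = 3

Answer: 3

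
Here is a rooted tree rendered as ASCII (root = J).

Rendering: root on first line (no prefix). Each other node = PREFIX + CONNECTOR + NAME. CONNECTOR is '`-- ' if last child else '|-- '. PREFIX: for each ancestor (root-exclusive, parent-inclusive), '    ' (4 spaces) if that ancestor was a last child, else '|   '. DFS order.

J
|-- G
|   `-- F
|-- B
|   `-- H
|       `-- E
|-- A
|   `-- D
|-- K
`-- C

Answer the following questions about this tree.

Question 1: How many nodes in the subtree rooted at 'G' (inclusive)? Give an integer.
Subtree rooted at G contains: F, G
Count = 2

Answer: 2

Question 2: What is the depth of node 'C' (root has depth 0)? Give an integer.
Answer: 1

Derivation:
Path from root to C: J -> C
Depth = number of edges = 1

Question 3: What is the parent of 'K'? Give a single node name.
Answer: J

Derivation:
Scan adjacency: K appears as child of J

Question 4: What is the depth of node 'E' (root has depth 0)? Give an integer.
Path from root to E: J -> B -> H -> E
Depth = number of edges = 3

Answer: 3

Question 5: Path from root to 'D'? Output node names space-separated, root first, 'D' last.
Answer: J A D

Derivation:
Walk down from root: J -> A -> D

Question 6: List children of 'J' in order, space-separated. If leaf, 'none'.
Answer: G B A K C

Derivation:
Node J's children (from adjacency): G, B, A, K, C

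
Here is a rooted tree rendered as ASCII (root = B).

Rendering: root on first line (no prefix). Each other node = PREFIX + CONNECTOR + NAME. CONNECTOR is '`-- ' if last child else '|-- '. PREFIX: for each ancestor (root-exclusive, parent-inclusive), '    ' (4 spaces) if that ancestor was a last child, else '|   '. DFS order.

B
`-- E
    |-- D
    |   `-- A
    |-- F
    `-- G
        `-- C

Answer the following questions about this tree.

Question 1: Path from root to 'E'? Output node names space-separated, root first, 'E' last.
Walk down from root: B -> E

Answer: B E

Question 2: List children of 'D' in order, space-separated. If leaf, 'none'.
Node D's children (from adjacency): A

Answer: A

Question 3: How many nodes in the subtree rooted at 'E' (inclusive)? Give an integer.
Subtree rooted at E contains: A, C, D, E, F, G
Count = 6

Answer: 6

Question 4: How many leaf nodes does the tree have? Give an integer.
Answer: 3

Derivation:
Leaves (nodes with no children): A, C, F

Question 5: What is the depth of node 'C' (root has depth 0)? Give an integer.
Path from root to C: B -> E -> G -> C
Depth = number of edges = 3

Answer: 3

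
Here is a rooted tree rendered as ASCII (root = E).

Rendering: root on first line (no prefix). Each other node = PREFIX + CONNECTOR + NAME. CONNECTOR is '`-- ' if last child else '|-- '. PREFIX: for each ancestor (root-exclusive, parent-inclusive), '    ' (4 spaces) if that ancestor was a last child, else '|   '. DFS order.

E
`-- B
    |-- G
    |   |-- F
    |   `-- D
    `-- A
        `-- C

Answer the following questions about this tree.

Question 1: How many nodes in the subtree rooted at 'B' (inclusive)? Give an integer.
Answer: 6

Derivation:
Subtree rooted at B contains: A, B, C, D, F, G
Count = 6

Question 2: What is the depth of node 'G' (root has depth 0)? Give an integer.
Answer: 2

Derivation:
Path from root to G: E -> B -> G
Depth = number of edges = 2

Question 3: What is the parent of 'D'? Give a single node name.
Answer: G

Derivation:
Scan adjacency: D appears as child of G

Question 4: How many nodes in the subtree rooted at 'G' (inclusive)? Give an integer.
Answer: 3

Derivation:
Subtree rooted at G contains: D, F, G
Count = 3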